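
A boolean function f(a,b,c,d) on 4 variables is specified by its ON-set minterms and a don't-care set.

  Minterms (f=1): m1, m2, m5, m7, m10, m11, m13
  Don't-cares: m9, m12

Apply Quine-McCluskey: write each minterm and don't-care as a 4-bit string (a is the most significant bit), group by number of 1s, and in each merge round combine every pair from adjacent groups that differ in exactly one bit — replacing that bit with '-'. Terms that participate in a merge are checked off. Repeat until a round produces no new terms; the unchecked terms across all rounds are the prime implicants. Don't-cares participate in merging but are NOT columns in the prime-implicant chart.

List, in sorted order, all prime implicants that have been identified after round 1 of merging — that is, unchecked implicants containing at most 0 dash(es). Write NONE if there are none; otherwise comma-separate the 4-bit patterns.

NONE

[col 0] 0001*, 0010*, 0101*, 0111*, 1001*, 1010*, 1011*, 1100*, 1101*
[col 1] -001*, -010, -101*, 0-01*, 01-1, 1-01*, 10-1, 101-, 110-
[col 2] --01
Prime implicants: --01, -010, 01-1, 10-1, 101-, 110-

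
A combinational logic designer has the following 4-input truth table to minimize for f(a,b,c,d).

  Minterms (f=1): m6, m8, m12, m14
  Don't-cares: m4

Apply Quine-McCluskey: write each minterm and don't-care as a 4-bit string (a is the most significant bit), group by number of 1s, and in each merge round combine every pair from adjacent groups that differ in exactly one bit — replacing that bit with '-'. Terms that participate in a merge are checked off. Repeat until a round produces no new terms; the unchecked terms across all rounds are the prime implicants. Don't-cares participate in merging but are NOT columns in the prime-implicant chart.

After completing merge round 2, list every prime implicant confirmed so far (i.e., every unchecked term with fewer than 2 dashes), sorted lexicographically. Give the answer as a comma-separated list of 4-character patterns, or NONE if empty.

size-2^0 implicants → 0100(✓)  0110(✓)  1000(✓)  1100(✓)  1110(✓)
size-2^1 implicants → -100(✓)  -110(✓)  01-0(✓)  1-00  11-0(✓)
size-2^2 implicants → -1-0
Unchecked terms (primes): -1-0, 1-00

1-00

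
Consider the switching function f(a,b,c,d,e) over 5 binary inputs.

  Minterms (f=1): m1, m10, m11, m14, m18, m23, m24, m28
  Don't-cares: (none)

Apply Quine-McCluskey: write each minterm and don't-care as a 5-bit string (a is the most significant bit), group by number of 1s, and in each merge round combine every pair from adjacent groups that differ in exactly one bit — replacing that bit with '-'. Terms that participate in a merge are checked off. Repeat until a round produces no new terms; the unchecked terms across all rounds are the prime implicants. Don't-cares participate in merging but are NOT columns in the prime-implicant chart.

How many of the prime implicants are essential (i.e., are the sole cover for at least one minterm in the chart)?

6

Round 0: 00001 01010✓ 01011✓ 01110✓ 10010 10111 11000✓ 11100✓
Round 1: 01-10 0101- 11-00
PIs = {00001, 01-10, 0101-, 10010, 10111, 11-00}
Coverage chart:
  m1: 00001 ←essential
  m10: 01-10,0101-
  m11: 0101- ←essential
  m14: 01-10 ←essential
  m18: 10010 ←essential
  m23: 10111 ←essential
  m24: 11-00 ←essential
  m28: 11-00 ←essential
Essential: 00001, 01-10, 0101-, 10010, 10111, 11-00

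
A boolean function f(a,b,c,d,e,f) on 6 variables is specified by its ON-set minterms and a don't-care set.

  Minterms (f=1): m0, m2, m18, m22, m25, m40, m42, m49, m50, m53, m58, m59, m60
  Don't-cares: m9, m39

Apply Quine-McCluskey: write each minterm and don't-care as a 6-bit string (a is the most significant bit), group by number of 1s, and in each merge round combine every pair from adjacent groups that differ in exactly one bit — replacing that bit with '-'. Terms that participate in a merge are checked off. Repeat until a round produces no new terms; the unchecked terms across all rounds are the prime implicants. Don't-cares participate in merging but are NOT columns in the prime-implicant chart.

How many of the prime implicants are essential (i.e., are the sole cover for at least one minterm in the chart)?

Round 0: 000000✓ 000010✓ 001001✓ 010010✓ 010110✓ 011001✓ 100111 101000✓ 101010✓ 110001✓ 110010✓ 110101✓ 111010✓ 111011✓ 111100
Round 1: -10010 0-0010 0-1001 0000-0 010-10 1-1010 1010-0 11-010 110-01 11101-
PIs = {-10010, 0-0010, 0-1001, 0000-0, 010-10, 1-1010, 100111, 1010-0, 11-010, 110-01, 11101-, 111100}
Coverage chart:
  m0: 0000-0 ←essential
  m2: 0-0010,0000-0
  m18: -10010,0-0010,010-10
  m22: 010-10 ←essential
  m25: 0-1001 ←essential
  m40: 1010-0 ←essential
  m42: 1-1010,1010-0
  m49: 110-01 ←essential
  m50: -10010,11-010
  m53: 110-01 ←essential
  m58: 1-1010,11-010,11101-
  m59: 11101- ←essential
  m60: 111100 ←essential
Essential: 0-1001, 0000-0, 010-10, 1010-0, 110-01, 11101-, 111100

7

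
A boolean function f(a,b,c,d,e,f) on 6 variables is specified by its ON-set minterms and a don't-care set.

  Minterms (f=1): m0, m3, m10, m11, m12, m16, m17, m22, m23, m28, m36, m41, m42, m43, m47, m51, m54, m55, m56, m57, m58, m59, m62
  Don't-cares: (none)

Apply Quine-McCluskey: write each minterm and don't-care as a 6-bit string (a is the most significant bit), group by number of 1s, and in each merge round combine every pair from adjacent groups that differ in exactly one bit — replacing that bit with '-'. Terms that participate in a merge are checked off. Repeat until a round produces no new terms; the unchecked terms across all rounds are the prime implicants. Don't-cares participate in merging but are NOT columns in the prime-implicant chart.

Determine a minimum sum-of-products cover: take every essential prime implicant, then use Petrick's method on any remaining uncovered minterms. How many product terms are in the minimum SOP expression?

12

[col 0] 000000*, 000011*, 001010*, 001011*, 001100*, 010000*, 010001*, 010110*, 010111*, 011100*, 100100, 101001*, 101010*, 101011*, 101111*, 110011*, 110110*, 110111*, 111000*, 111001*, 111010*, 111011*, 111110*
[col 1] -01010*, -01011*, -10110*, -10111*, 0-0000, 0-1100, 00-011, 00101-*, 01000-, 01011-*, 1-1001*, 1-1010*, 1-1011*, 101-11, 1010-1*, 10101-*, 11-011, 11-110, 110-11, 11011-*, 111-10, 1110-0*, 1110-1*, 11100-*, 11101-*
[col 2] -0101-, -1011-, 1-10-1, 1-101-, 1110--
Prime implicants: -0101-, -1011-, 0-0000, 0-1100, 00-011, 01000-, 1-10-1, 1-101-, 100100, 101-11, 11-011, 11-110, 110-11, 111-10, 1110--
PI chart (minterm → PIs covering it):
  0 | 0-0000  (sole → essential)
  3 | 00-011  (sole → essential)
  10 | -0101-  (sole → essential)
  11 | -0101-,00-011
  12 | 0-1100  (sole → essential)
  16 | 0-0000,01000-
  17 | 01000-  (sole → essential)
  22 | -1011-  (sole → essential)
  23 | -1011-  (sole → essential)
  28 | 0-1100  (sole → essential)
  36 | 100100  (sole → essential)
  41 | 1-10-1  (sole → essential)
  42 | -0101-,1-101-
  43 | -0101-,1-10-1,1-101-,101-11
  47 | 101-11  (sole → essential)
  51 | 11-011,110-11
  54 | -1011-,11-110
  55 | -1011-,110-11
  56 | 1110--  (sole → essential)
  57 | 1-10-1,1110--
  58 | 1-101-,111-10,1110--
  59 | 1-10-1,1-101-,11-011,1110--
  62 | 11-110,111-10
Essential prime implicants: -0101-, -1011-, 0-0000, 0-1100, 00-011, 01000-, 1-10-1, 100100, 101-11, 1110--
Petrick residual → 11-011, 11-110
Minimum SOP uses 12 PIs: b'cd'e + bc'de + a'c'd'e'f' + a'cde'f' + a'b'd'ef + a'bc'd'e' + acd'f + ab'c'de'f' + ab'cef + abd'ef + abdef' + abcd'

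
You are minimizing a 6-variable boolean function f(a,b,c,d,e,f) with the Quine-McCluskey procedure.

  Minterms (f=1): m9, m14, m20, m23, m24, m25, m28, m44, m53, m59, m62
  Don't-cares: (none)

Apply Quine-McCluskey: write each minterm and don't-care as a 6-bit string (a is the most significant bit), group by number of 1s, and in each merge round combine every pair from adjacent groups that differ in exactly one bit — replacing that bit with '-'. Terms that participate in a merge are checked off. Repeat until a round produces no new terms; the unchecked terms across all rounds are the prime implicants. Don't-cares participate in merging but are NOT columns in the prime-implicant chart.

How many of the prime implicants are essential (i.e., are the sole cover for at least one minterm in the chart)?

Round 0: 001001✓ 001110 010100✓ 010111 011000✓ 011001✓ 011100✓ 101100 110101 111011 111110
Round 1: 0-1001 01-100 011-00 01100-
PIs = {0-1001, 001110, 01-100, 010111, 011-00, 01100-, 101100, 110101, 111011, 111110}
Coverage chart:
  m9: 0-1001 ←essential
  m14: 001110 ←essential
  m20: 01-100 ←essential
  m23: 010111 ←essential
  m24: 011-00,01100-
  m25: 0-1001,01100-
  m28: 01-100,011-00
  m44: 101100 ←essential
  m53: 110101 ←essential
  m59: 111011 ←essential
  m62: 111110 ←essential
Essential: 0-1001, 001110, 01-100, 010111, 101100, 110101, 111011, 111110

8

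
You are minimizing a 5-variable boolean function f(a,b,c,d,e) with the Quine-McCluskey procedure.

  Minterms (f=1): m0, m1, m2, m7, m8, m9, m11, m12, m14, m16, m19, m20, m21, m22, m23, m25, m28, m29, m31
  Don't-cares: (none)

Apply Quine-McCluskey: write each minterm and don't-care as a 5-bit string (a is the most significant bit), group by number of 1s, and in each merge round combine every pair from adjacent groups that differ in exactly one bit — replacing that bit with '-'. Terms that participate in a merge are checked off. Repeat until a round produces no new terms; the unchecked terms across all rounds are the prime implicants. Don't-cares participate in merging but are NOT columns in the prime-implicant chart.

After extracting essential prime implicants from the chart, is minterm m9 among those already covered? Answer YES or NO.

Round 0: 00000✓ 00001✓ 00010✓ 00111✓ 01000✓ 01001✓ 01011✓ 01100✓ 01110✓ 10000✓ 10011✓ 10100✓ 10101✓ 10110✓ 10111✓ 11001✓ 11100✓ 11101✓ 11111✓
Round 1: -0000 -0111 -1001 -1100 0-000✓ 0-001✓ 000-0 0000-✓ 01-00 010-1 0100-✓ 011-0 1-100✓ 1-101✓ 1-111✓ 10-00 10-11 101-0✓ 101-1✓ 1010-✓ 1011-✓ 11-01 111-1✓ 1110-✓
Round 2: 0-00- 1-1-1 1-10- 101--
PIs = {-0000, -0111, -1001, -1100, 0-00-, 000-0, 01-00, 010-1, 011-0, 1-1-1, 1-10-, 10-00, 10-11, 101--, 11-01}
Coverage chart:
  m0: -0000,0-00-,000-0
  m1: 0-00- ←essential
  m2: 000-0 ←essential
  m7: -0111 ←essential
  m8: 0-00-,01-00
  m9: -1001,0-00-,010-1
  m11: 010-1 ←essential
  m12: -1100,01-00,011-0
  m14: 011-0 ←essential
  m16: -0000,10-00
  m19: 10-11 ←essential
  m20: 1-10-,10-00,101--
  m21: 1-1-1,1-10-,101--
  m22: 101-- ←essential
  m23: -0111,1-1-1,10-11,101--
  m25: -1001,11-01
  m28: -1100,1-10-
  m29: 1-1-1,1-10-,11-01
  m31: 1-1-1 ←essential
Essential: -0111, 0-00-, 000-0, 010-1, 011-0, 1-1-1, 10-11, 101--

YES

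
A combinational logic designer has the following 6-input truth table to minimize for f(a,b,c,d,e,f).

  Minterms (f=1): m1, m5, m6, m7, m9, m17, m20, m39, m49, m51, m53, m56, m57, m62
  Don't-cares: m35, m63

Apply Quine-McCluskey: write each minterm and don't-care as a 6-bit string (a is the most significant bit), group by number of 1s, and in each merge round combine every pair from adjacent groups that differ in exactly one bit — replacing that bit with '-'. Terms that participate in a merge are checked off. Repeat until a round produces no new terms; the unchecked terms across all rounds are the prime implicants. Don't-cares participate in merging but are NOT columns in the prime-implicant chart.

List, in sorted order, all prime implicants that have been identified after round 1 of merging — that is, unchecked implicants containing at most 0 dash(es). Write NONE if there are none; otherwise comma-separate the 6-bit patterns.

[col 0] 000001*, 000101*, 000110*, 000111*, 001001*, 010001*, 010100, 100011*, 100111*, 110001*, 110011*, 110101*, 111000*, 111001*, 111110*, 111111*
[col 1] -00111, -10001, 0-0001, 00-001, 000-01, 0001-1, 00011-, 1-0011, 100-11, 11-001, 110-01, 1100-1, 11100-, 11111-
Prime implicants: -00111, -10001, 0-0001, 00-001, 000-01, 0001-1, 00011-, 010100, 1-0011, 100-11, 11-001, 110-01, 1100-1, 11100-, 11111-

010100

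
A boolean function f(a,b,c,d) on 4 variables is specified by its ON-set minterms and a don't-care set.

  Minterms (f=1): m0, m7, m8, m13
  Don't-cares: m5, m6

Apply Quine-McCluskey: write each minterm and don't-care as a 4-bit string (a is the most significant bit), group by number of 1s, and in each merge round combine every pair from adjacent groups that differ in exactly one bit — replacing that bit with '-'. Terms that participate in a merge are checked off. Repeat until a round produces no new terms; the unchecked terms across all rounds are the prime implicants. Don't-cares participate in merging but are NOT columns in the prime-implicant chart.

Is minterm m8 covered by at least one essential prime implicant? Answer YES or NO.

YES

Round 0: 0000✓ 0101✓ 0110✓ 0111✓ 1000✓ 1101✓
Round 1: -000 -101 01-1 011-
PIs = {-000, -101, 01-1, 011-}
Coverage chart:
  m0: -000 ←essential
  m7: 01-1,011-
  m8: -000 ←essential
  m13: -101 ←essential
Essential: -000, -101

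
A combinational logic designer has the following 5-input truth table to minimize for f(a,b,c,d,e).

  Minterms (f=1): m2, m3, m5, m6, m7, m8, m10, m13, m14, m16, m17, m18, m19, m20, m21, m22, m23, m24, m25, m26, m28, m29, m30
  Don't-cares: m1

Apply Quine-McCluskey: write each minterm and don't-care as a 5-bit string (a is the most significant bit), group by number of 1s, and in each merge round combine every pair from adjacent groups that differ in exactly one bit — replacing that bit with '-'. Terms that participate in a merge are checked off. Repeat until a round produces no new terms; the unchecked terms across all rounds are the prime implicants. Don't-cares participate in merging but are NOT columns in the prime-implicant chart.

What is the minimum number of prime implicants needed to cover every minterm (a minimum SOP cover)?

[col 0] 00001*, 00010*, 00011*, 00101*, 00110*, 00111*, 01000*, 01010*, 01101*, 01110*, 10000*, 10001*, 10010*, 10011*, 10100*, 10101*, 10110*, 10111*, 11000*, 11001*, 11010*, 11100*, 11101*, 11110*
[col 1] -0001*, -0010*, -0011*, -0101*, -0110*, -0111*, -1000*, -1010*, -1101*, -1110*, 0-010*, 0-101*, 0-110*, 00-01*, 00-10*, 00-11*, 000-1*, 0001-*, 001-1*, 0011-*, 01-10*, 010-0*, 1-000*, 1-001*, 1-010*, 1-100*, 1-101*, 1-110*, 10-00*, 10-01*, 10-10*, 10-11*, 100-0*, 100-1*, 1000-*, 1001-*, 101-0*, 101-1*, 1010-*, 1011-*, 11-00*, 11-01*, 11-10*, 110-0*, 1100-*, 111-0*, 1110-*
[col 2] --010*, --101, --110*, -0-01*, -0-10*, -0-11*, -00-1*, -001-*, -01-1*, -011-*, -1-10*, -10-0, 0--10*, 00--1*, 00-1-*, 1--00*, 1--01*, 1--10*, 1-0-0*, 1-00-*, 1-1-0*, 1-10-*, 10--0*, 10--1*, 10-0-*, 10-1-*, 100--*, 101--*, 11--0*, 11-0-*
[col 3] ---10, -0--1, -0-1-, 1---0, 1--0-, 10---
Prime implicants: ---10, --101, -0--1, -0-1-, -10-0, 1---0, 1--0-, 10---
PI chart (minterm → PIs covering it):
  2 | ---10,-0-1-
  3 | -0--1,-0-1-
  5 | --101,-0--1
  6 | ---10,-0-1-
  7 | -0--1,-0-1-
  8 | -10-0  (sole → essential)
  10 | ---10,-10-0
  13 | --101  (sole → essential)
  14 | ---10  (sole → essential)
  16 | 1---0,1--0-,10---
  17 | -0--1,1--0-,10---
  18 | ---10,-0-1-,1---0,10---
  19 | -0--1,-0-1-,10---
  20 | 1---0,1--0-,10---
  21 | --101,-0--1,1--0-,10---
  22 | ---10,-0-1-,1---0,10---
  23 | -0--1,-0-1-,10---
  24 | -10-0,1---0,1--0-
  25 | 1--0-  (sole → essential)
  26 | ---10,-10-0,1---0
  28 | 1---0,1--0-
  29 | --101,1--0-
  30 | ---10,1---0
Essential prime implicants: ---10, --101, -10-0, 1--0-
Petrick residual → -0--1
Minimum SOP uses 5 PIs: de' + cd'e + b'e + bc'e' + ad'

5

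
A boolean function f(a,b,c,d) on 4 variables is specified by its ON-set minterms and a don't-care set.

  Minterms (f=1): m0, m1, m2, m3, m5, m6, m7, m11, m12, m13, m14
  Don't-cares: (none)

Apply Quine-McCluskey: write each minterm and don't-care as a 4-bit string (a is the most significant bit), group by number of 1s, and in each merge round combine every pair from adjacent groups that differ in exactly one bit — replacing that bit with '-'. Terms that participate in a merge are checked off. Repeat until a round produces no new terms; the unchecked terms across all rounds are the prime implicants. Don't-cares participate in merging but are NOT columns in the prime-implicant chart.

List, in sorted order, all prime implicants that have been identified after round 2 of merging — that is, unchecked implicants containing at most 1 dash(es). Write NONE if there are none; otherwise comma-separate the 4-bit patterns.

Round 0: 0000✓ 0001✓ 0010✓ 0011✓ 0101✓ 0110✓ 0111✓ 1011✓ 1100✓ 1101✓ 1110✓
Round 1: -011 -101 -110 0-01✓ 0-10✓ 0-11✓ 00-0✓ 00-1✓ 000-✓ 001-✓ 01-1✓ 011-✓ 11-0 110-
Round 2: 0--1 0-1- 00--
PIs = {-011, -101, -110, 0--1, 0-1-, 00--, 11-0, 110-}

-011, -101, -110, 11-0, 110-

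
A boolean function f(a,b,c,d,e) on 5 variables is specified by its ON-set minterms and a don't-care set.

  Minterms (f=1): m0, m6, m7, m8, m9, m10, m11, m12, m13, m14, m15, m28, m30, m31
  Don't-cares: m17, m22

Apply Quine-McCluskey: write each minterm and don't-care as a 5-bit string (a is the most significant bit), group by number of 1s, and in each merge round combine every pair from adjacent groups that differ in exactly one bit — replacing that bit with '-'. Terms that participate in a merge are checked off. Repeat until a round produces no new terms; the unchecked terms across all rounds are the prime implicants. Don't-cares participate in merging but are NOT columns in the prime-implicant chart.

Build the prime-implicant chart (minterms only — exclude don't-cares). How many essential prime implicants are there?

5

Round 0: 00000✓ 00110✓ 00111✓ 01000✓ 01001✓ 01010✓ 01011✓ 01100✓ 01101✓ 01110✓ 01111✓ 10001 10110✓ 11100✓ 11110✓ 11111✓
Round 1: -0110✓ -1100✓ -1110✓ -1111✓ 0-000 0-110✓ 0-111✓ 0011-✓ 01-00✓ 01-01✓ 01-10✓ 01-11✓ 010-0✓ 010-1✓ 0100-✓ 0101-✓ 011-0✓ 011-1✓ 0110-✓ 0111-✓ 1-110✓ 111-0✓ 1111-✓
Round 2: --110 -11-0 -111- 0-11- 01--0✓ 01--1✓ 01-0-✓ 01-1-✓ 010--✓ 011--✓
Round 3: 01---
PIs = {--110, -11-0, -111-, 0-000, 0-11-, 01---, 10001}
Coverage chart:
  m0: 0-000 ←essential
  m6: --110,0-11-
  m7: 0-11- ←essential
  m8: 0-000,01---
  m9: 01--- ←essential
  m10: 01--- ←essential
  m11: 01--- ←essential
  m12: -11-0,01---
  m13: 01--- ←essential
  m14: --110,-11-0,-111-,0-11-,01---
  m15: -111-,0-11-,01---
  m28: -11-0 ←essential
  m30: --110,-11-0,-111-
  m31: -111- ←essential
Essential: -11-0, -111-, 0-000, 0-11-, 01---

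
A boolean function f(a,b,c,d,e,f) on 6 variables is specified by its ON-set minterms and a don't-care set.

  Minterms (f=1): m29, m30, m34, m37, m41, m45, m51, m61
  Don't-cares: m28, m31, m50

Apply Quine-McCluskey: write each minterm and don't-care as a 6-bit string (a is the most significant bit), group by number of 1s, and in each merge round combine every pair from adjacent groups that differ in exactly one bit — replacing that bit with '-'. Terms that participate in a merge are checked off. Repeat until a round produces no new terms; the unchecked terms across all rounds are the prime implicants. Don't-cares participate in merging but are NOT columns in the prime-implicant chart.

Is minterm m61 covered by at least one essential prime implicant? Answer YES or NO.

NO

size-2^0 implicants → 011100(✓)  011101(✓)  011110(✓)  011111(✓)  100010(✓)  100101(✓)  101001(✓)  101101(✓)  110010(✓)  110011(✓)  111101(✓)
size-2^1 implicants → -11101  0111-0(✓)  0111-1(✓)  01110-(✓)  01111-(✓)  1-0010  1-1101  10-101  101-01  11001-
size-2^2 implicants → 0111--
Unchecked terms (primes): -11101, 0111--, 1-0010, 1-1101, 10-101, 101-01, 11001-
Minterm coverage:
  m29 ⊆ -11101,0111--
  m30 ⊆ 0111-- [E]
  m34 ⊆ 1-0010 [E]
  m37 ⊆ 10-101 [E]
  m41 ⊆ 101-01 [E]
  m45 ⊆ 1-1101,10-101,101-01
  m51 ⊆ 11001- [E]
  m61 ⊆ -11101,1-1101
E = {0111--, 1-0010, 10-101, 101-01, 11001-}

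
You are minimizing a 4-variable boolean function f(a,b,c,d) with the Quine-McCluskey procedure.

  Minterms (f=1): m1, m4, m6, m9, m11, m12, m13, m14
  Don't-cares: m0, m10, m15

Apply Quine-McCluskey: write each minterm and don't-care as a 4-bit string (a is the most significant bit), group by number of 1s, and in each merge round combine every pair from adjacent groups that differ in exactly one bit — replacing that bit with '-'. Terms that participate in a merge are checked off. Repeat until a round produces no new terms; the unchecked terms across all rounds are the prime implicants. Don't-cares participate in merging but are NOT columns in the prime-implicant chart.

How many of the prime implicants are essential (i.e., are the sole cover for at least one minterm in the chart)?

[col 0] 0000*, 0001*, 0100*, 0110*, 1001*, 1010*, 1011*, 1100*, 1101*, 1110*, 1111*
[col 1] -001, -100*, -110*, 0-00, 000-, 01-0*, 1-01*, 1-10*, 1-11*, 10-1*, 101-*, 11-0*, 11-1*, 110-*, 111-*
[col 2] -1-0, 1--1, 1-1-, 11--
Prime implicants: -001, -1-0, 0-00, 000-, 1--1, 1-1-, 11--
PI chart (minterm → PIs covering it):
  1 | -001,000-
  4 | -1-0,0-00
  6 | -1-0  (sole → essential)
  9 | -001,1--1
  11 | 1--1,1-1-
  12 | -1-0,11--
  13 | 1--1,11--
  14 | -1-0,1-1-,11--
Essential prime implicants: -1-0

1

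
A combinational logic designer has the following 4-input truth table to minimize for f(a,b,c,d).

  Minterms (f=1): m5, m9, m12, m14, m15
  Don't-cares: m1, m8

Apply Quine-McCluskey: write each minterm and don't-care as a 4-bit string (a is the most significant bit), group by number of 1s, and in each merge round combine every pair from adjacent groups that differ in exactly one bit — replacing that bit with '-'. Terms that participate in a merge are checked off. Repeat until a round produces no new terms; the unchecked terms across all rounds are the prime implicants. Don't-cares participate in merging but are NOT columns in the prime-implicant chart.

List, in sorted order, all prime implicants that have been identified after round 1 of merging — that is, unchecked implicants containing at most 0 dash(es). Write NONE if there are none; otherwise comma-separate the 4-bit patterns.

Round 0: 0001✓ 0101✓ 1000✓ 1001✓ 1100✓ 1110✓ 1111✓
Round 1: -001 0-01 1-00 100- 11-0 111-
PIs = {-001, 0-01, 1-00, 100-, 11-0, 111-}

NONE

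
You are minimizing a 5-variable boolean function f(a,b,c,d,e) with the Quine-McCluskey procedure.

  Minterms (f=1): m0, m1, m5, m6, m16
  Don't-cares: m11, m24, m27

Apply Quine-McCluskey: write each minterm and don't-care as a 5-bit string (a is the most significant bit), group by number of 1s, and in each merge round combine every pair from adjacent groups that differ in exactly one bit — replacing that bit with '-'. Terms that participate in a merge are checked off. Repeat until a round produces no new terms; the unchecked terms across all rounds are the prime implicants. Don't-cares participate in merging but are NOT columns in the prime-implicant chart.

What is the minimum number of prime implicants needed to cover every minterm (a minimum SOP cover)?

Round 0: 00000✓ 00001✓ 00101✓ 00110 01011✓ 10000✓ 11000✓ 11011✓
Round 1: -0000 -1011 00-01 0000- 1-000
PIs = {-0000, -1011, 00-01, 0000-, 00110, 1-000}
Coverage chart:
  m0: -0000,0000-
  m1: 00-01,0000-
  m5: 00-01 ←essential
  m6: 00110 ←essential
  m16: -0000,1-000
Essential: 00-01, 00110
Petrick residual → -0000
Min cover (3 terms): b'c'd'e' + a'b'd'e + a'b'cde'

3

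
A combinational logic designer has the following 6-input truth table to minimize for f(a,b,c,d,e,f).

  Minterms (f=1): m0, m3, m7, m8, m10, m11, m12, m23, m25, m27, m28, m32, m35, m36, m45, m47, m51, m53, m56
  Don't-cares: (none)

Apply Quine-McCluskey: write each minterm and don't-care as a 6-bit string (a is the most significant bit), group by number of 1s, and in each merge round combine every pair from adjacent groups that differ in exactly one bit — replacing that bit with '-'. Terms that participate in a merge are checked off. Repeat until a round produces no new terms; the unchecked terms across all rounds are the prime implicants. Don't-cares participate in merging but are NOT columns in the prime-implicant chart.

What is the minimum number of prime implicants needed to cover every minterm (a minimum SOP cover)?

size-2^0 implicants → 000000(✓)  000011(✓)  000111(✓)  001000(✓)  001010(✓)  001011(✓)  001100(✓)  010111(✓)  011001(✓)  011011(✓)  011100(✓)  100000(✓)  100011(✓)  100100(✓)  101101(✓)  101111(✓)  110011(✓)  110101  111000
size-2^1 implicants → -00000  -00011  0-0111  0-1011  0-1100  00-000  00-011  000-11  001-00  0010-0  00101-  0110-1  1-0011  100-00  1011-1
Unchecked terms (primes): -00000, -00011, 0-0111, 0-1011, 0-1100, 00-000, 00-011, 000-11, 001-00, 0010-0, 00101-, 0110-1, 1-0011, 100-00, 1011-1, 110101, 111000
Minterm coverage:
  m0 ⊆ -00000,00-000
  m3 ⊆ -00011,00-011,000-11
  m7 ⊆ 0-0111,000-11
  m8 ⊆ 00-000,001-00,0010-0
  m10 ⊆ 0010-0,00101-
  m11 ⊆ 0-1011,00-011,00101-
  m12 ⊆ 0-1100,001-00
  m23 ⊆ 0-0111 [E]
  m25 ⊆ 0110-1 [E]
  m27 ⊆ 0-1011,0110-1
  m28 ⊆ 0-1100 [E]
  m32 ⊆ -00000,100-00
  m35 ⊆ -00011,1-0011
  m36 ⊆ 100-00 [E]
  m45 ⊆ 1011-1 [E]
  m47 ⊆ 1011-1 [E]
  m51 ⊆ 1-0011 [E]
  m53 ⊆ 110101 [E]
  m56 ⊆ 111000 [E]
E = {0-0111, 0-1100, 0110-1, 1-0011, 100-00, 1011-1, 110101, 111000}
Petrick residual → -00000, 00-011, 0010-0
Cover = b'c'd'e'f' + a'c'def + a'cde'f' + a'b'd'ef + a'b'cd'f' + a'bcd'f + ac'd'ef + ab'c'e'f' + ab'cdf + abc'de'f + abcd'e'f'  |cover|=11

11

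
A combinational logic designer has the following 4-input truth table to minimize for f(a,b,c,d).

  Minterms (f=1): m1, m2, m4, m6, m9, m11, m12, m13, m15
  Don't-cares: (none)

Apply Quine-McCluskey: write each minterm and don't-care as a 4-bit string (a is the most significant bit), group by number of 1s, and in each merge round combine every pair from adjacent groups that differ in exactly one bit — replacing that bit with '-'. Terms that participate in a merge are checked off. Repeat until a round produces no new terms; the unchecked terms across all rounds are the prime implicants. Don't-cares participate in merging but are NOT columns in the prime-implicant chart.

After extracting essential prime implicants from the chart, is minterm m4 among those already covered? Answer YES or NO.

size-2^0 implicants → 0001(✓)  0010(✓)  0100(✓)  0110(✓)  1001(✓)  1011(✓)  1100(✓)  1101(✓)  1111(✓)
size-2^1 implicants → -001  -100  0-10  01-0  1-01(✓)  1-11(✓)  10-1(✓)  11-1(✓)  110-
size-2^2 implicants → 1--1
Unchecked terms (primes): -001, -100, 0-10, 01-0, 1--1, 110-
Minterm coverage:
  m1 ⊆ -001 [E]
  m2 ⊆ 0-10 [E]
  m4 ⊆ -100,01-0
  m6 ⊆ 0-10,01-0
  m9 ⊆ -001,1--1
  m11 ⊆ 1--1 [E]
  m12 ⊆ -100,110-
  m13 ⊆ 1--1,110-
  m15 ⊆ 1--1 [E]
E = {-001, 0-10, 1--1}

NO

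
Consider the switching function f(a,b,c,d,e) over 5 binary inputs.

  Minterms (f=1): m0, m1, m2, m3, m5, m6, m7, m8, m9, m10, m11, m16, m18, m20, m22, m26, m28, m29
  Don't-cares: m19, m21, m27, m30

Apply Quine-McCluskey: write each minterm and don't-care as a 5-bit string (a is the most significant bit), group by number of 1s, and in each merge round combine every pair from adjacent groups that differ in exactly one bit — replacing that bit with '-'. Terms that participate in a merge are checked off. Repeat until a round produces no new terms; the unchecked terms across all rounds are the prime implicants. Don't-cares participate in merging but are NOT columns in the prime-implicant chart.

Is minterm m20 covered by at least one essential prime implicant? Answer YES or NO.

Round 0: 00000✓ 00001✓ 00010✓ 00011✓ 00101✓ 00110✓ 00111✓ 01000✓ 01001✓ 01010✓ 01011✓ 10000✓ 10010✓ 10011✓ 10100✓ 10101✓ 10110✓ 11010✓ 11011✓ 11100✓ 11101✓ 11110✓
Round 1: -0000✓ -0010✓ -0011✓ -0101 -0110✓ -1010✓ -1011✓ 0-000✓ 0-001✓ 0-010✓ 0-011✓ 00-01✓ 00-10✓ 00-11✓ 000-0✓ 000-1✓ 0000-✓ 0001-✓ 001-1✓ 0011-✓ 010-0✓ 010-1✓ 0100-✓ 0101-✓ 1-010✓ 1-011✓ 1-100✓ 1-101✓ 1-110✓ 10-00✓ 10-10✓ 100-0✓ 1001-✓ 101-0✓ 1010-✓ 11-10✓ 1101-✓ 111-0✓ 1110-✓
Round 2: --010✓ --011✓ -0-10 -00-0 -001-✓ -101-✓ 0-0-0✓ 0-0-1✓ 0-00-✓ 0-01-✓ 00--1 00-1- 000--✓ 010--✓ 1--10 1-01-✓ 1-1-0 1-10- 10--0
Round 3: --01- 0-0--
PIs = {--01-, -0-10, -00-0, -0101, 0-0--, 00--1, 00-1-, 1--10, 1-1-0, 1-10-, 10--0}
Coverage chart:
  m0: -00-0,0-0--
  m1: 0-0--,00--1
  m2: --01-,-0-10,-00-0,0-0--,00-1-
  m3: --01-,0-0--,00--1,00-1-
  m5: -0101,00--1
  m6: -0-10,00-1-
  m7: 00--1,00-1-
  m8: 0-0-- ←essential
  m9: 0-0-- ←essential
  m10: --01-,0-0--
  m11: --01-,0-0--
  m16: -00-0,10--0
  m18: --01-,-0-10,-00-0,1--10,10--0
  m20: 1-1-0,1-10-,10--0
  m22: -0-10,1--10,1-1-0,10--0
  m26: --01-,1--10
  m28: 1-1-0,1-10-
  m29: 1-10- ←essential
Essential: 0-0--, 1-10-

YES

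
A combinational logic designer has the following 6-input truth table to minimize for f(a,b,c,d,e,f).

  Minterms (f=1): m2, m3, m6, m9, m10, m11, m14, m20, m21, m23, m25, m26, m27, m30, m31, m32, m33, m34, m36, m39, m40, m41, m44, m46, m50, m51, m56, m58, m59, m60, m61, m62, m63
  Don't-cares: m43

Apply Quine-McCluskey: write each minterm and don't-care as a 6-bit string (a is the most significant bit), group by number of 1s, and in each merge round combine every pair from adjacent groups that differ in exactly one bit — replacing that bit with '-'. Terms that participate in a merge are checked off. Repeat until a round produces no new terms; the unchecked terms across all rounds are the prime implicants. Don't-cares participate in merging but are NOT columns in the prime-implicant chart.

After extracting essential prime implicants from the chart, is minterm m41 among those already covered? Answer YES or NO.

Round 0: 000010✓ 000011✓ 000110✓ 001001✓ 001010✓ 001011✓ 001110✓ 010100✓ 010101✓ 010111✓ 011001✓ 011010✓ 011011✓ 011110✓ 011111✓ 100000✓ 100001✓ 100010✓ 100100✓ 100111 101000✓ 101001✓ 101011✓ 101100✓ 101110✓ 110010✓ 110011✓ 111000✓ 111010✓ 111011✓ 111100✓ 111101✓ 111110✓ 111111✓
Round 1: -00010 -01001✓ -01011✓ -01110✓ -11010✓ -11011✓ -11110✓ -11111✓ 0-1001✓ 0-1010✓ 0-1011✓ 0-1110✓ 00-010✓ 00-011✓ 00-110✓ 000-10✓ 00001-✓ 001-10✓ 0010-1✓ 00101-✓ 01-111 0101-1 01010- 011-10✓ 011-11✓ 0110-1✓ 01101-✓ 01111-✓ 1-0010 1-1000✓ 1-1011✓ 1-1100✓ 1-1110✓ 10-000✓ 10-001✓ 10-100✓ 100-00✓ 1000-0 10000-✓ 101-00✓ 1010-1✓ 10100-✓ 1011-0✓ 11-010✓ 11-011✓ 11001-✓ 111-00✓ 111-10✓ 111-11✓ 1110-0✓ 11101-✓ 1111-0✓ 1111-1✓ 11110-✓ 11111-✓
Round 2: --1011 --1110 -010-1 -11-10✓ -11-11✓ -1101-✓ -1111-✓ 0-1-10 0-10-1 0-101- 00--10 00-01- 011-1-✓ 1-1-00 1-11-0 10--00 10-00- 11-01- 111--0 111-1-✓ 1111--
Round 3: -11-1-
PIs = {--1011, --1110, -00010, -010-1, -11-1-, 0-1-10, 0-10-1, 0-101-, 00--10, 00-01-, 01-111, 0101-1, 01010-, 1-0010, 1-1-00, 1-11-0, 10--00, 10-00-, 1000-0, 100111, 11-01-, 111--0, 1111--}
Coverage chart:
  m2: -00010,00--10,00-01-
  m3: 00-01- ←essential
  m6: 00--10 ←essential
  m9: -010-1,0-10-1
  m10: 0-1-10,0-101-,00--10,00-01-
  m11: --1011,-010-1,0-10-1,0-101-,00-01-
  m14: --1110,0-1-10,00--10
  m20: 01010- ←essential
  m21: 0101-1,01010-
  m23: 01-111,0101-1
  m25: 0-10-1 ←essential
  m26: -11-1-,0-1-10,0-101-
  m27: --1011,-11-1-,0-10-1,0-101-
  m30: --1110,-11-1-,0-1-10
  m31: -11-1-,01-111
  m32: 10--00,10-00-,1000-0
  m33: 10-00- ←essential
  m34: -00010,1-0010,1000-0
  m36: 10--00 ←essential
  m39: 100111 ←essential
  m40: 1-1-00,10--00,10-00-
  m41: -010-1,10-00-
  m44: 1-1-00,1-11-0,10--00
  m46: --1110,1-11-0
  m50: 1-0010,11-01-
  m51: 11-01- ←essential
  m56: 1-1-00,111--0
  m58: -11-1-,11-01-,111--0
  m59: --1011,-11-1-,11-01-
  m60: 1-1-00,1-11-0,111--0,1111--
  m61: 1111-- ←essential
  m62: --1110,-11-1-,1-11-0,111--0,1111--
  m63: -11-1-,1111--
Essential: 0-10-1, 00--10, 00-01-, 01010-, 10--00, 10-00-, 100111, 11-01-, 1111--

YES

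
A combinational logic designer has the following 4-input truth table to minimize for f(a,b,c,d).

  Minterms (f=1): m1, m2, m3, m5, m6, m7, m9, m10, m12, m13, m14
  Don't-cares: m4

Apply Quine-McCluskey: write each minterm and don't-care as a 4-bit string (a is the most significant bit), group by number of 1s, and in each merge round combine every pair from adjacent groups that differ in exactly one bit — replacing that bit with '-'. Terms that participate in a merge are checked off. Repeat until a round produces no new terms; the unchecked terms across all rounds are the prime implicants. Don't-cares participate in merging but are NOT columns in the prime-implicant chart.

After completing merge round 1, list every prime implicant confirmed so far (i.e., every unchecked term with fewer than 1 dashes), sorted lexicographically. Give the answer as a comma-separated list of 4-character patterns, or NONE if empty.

NONE

[col 0] 0001*, 0010*, 0011*, 0100*, 0101*, 0110*, 0111*, 1001*, 1010*, 1100*, 1101*, 1110*
[col 1] -001*, -010*, -100*, -101*, -110*, 0-01*, 0-10*, 0-11*, 00-1*, 001-*, 01-0*, 01-1*, 010-*, 011-*, 1-01*, 1-10*, 11-0*, 110-*
[col 2] --01, --10, -1-0, -10-, 0--1, 0-1-, 01--
Prime implicants: --01, --10, -1-0, -10-, 0--1, 0-1-, 01--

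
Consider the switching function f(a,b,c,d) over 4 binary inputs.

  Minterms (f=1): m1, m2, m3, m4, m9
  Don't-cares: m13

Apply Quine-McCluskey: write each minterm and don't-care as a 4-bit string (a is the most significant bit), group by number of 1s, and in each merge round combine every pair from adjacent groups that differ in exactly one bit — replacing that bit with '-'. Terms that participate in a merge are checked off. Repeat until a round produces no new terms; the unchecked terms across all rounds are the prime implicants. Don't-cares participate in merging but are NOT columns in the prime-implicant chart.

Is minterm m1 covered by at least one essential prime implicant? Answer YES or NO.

NO

[col 0] 0001*, 0010*, 0011*, 0100, 1001*, 1101*
[col 1] -001, 00-1, 001-, 1-01
Prime implicants: -001, 00-1, 001-, 0100, 1-01
PI chart (minterm → PIs covering it):
  1 | -001,00-1
  2 | 001-  (sole → essential)
  3 | 00-1,001-
  4 | 0100  (sole → essential)
  9 | -001,1-01
Essential prime implicants: 001-, 0100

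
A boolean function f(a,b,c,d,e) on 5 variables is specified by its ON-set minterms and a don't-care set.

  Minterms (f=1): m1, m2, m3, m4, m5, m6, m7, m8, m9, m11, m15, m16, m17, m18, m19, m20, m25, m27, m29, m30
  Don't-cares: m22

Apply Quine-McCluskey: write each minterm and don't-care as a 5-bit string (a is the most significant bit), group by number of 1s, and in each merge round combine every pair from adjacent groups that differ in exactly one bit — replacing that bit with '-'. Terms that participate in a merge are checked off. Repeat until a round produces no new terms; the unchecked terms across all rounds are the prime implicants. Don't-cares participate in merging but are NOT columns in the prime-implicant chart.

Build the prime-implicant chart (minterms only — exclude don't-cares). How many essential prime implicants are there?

[col 0] 00001*, 00010*, 00011*, 00100*, 00101*, 00110*, 00111*, 01000*, 01001*, 01011*, 01111*, 10000*, 10001*, 10010*, 10011*, 10100*, 10110*, 11001*, 11011*, 11101*, 11110*
[col 1] -0001*, -0010*, -0011*, -0100*, -0110*, -1001*, -1011*, 0-001*, 0-011*, 0-111*, 00-01*, 00-10*, 00-11*, 000-1*, 0001-*, 001-0*, 001-1*, 0010-*, 0011-*, 01-11*, 010-1*, 0100-, 1-001*, 1-011*, 1-110, 10-00*, 10-10*, 100-0*, 100-1*, 1000-*, 1001-*, 101-0*, 11-01, 110-1*
[col 2] --001*, --011*, -0-10, -00-1*, -001-, -01-0, -10-1*, 0--11, 0-0-1*, 00--1, 00-1-, 001--, 1-0-1*, 10--0, 100--
[col 3] --0-1
Prime implicants: --0-1, -0-10, -001-, -01-0, 0--11, 00--1, 00-1-, 001--, 0100-, 1-110, 10--0, 100--, 11-01
PI chart (minterm → PIs covering it):
  1 | --0-1,00--1
  2 | -0-10,-001-,00-1-
  3 | --0-1,-001-,0--11,00--1,00-1-
  4 | -01-0,001--
  5 | 00--1,001--
  6 | -0-10,-01-0,00-1-,001--
  7 | 0--11,00--1,00-1-,001--
  8 | 0100-  (sole → essential)
  9 | --0-1,0100-
  11 | --0-1,0--11
  15 | 0--11  (sole → essential)
  16 | 10--0,100--
  17 | --0-1,100--
  18 | -0-10,-001-,10--0,100--
  19 | --0-1,-001-,100--
  20 | -01-0,10--0
  25 | --0-1,11-01
  27 | --0-1  (sole → essential)
  29 | 11-01  (sole → essential)
  30 | 1-110  (sole → essential)
Essential prime implicants: --0-1, 0--11, 0100-, 1-110, 11-01

5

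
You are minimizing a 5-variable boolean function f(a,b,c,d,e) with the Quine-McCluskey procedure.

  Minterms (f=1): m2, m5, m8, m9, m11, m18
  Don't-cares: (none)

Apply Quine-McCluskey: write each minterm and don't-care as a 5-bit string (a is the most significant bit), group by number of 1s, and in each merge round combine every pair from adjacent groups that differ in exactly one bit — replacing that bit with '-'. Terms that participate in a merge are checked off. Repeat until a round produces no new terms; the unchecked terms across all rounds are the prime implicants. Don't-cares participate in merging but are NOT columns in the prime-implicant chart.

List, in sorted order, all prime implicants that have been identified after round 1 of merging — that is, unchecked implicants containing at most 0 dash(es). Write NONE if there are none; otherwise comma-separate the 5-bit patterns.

[col 0] 00010*, 00101, 01000*, 01001*, 01011*, 10010*
[col 1] -0010, 010-1, 0100-
Prime implicants: -0010, 00101, 010-1, 0100-

00101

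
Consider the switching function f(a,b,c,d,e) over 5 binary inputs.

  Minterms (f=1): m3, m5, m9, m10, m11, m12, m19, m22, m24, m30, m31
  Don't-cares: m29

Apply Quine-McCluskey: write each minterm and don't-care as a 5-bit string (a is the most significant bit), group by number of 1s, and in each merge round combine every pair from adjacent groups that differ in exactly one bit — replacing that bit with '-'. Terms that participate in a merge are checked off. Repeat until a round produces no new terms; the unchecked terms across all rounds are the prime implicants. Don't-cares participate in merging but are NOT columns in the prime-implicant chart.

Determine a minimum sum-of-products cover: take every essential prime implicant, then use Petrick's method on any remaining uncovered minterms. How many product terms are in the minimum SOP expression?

[col 0] 00011*, 00101, 01001*, 01010*, 01011*, 01100, 10011*, 10110*, 11000, 11101*, 11110*, 11111*
[col 1] -0011, 0-011, 010-1, 0101-, 1-110, 111-1, 1111-
Prime implicants: -0011, 0-011, 00101, 010-1, 0101-, 01100, 1-110, 11000, 111-1, 1111-
PI chart (minterm → PIs covering it):
  3 | -0011,0-011
  5 | 00101  (sole → essential)
  9 | 010-1  (sole → essential)
  10 | 0101-  (sole → essential)
  11 | 0-011,010-1,0101-
  12 | 01100  (sole → essential)
  19 | -0011  (sole → essential)
  22 | 1-110  (sole → essential)
  24 | 11000  (sole → essential)
  30 | 1-110,1111-
  31 | 111-1,1111-
Essential prime implicants: -0011, 00101, 010-1, 0101-, 01100, 1-110, 11000
Petrick residual → 111-1
Minimum SOP uses 8 PIs: b'c'de + a'b'cd'e + a'bc'e + a'bc'd + a'bcd'e' + acde' + abc'd'e' + abce

8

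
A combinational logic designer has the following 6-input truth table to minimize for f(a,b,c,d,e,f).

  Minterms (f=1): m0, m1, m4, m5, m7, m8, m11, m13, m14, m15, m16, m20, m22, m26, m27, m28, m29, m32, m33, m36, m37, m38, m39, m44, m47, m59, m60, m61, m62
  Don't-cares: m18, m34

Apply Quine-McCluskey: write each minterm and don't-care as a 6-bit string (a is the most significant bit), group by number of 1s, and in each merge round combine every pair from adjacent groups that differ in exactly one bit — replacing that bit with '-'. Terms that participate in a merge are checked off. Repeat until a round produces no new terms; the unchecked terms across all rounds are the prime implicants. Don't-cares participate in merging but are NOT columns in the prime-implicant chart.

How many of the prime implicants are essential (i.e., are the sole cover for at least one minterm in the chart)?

8

[col 0] 000000*, 000001*, 000100*, 000101*, 000111*, 001000*, 001011*, 001101*, 001110*, 001111*, 010000*, 010010*, 010100*, 010110*, 011010*, 011011*, 011100*, 011101*, 100000*, 100001*, 100010*, 100100*, 100101*, 100110*, 100111*, 101100*, 101111*, 111011*, 111100*, 111101*, 111110*
[col 1] -00000*, -00001*, -00100*, -00101*, -00111*, -01111*, -11011, -11100*, -11101*, 0-0000*, 0-0100*, 0-1011, 0-1101, 00-000, 00-101*, 00-111*, 000-00*, 000-01*, 00000-*, 0001-1*, 00010-*, 001-11, 0011-1*, 00111-, 01-010, 01-100, 010-00*, 010-10*, 0100-0*, 0101-0*, 01101-, 01110-*, 1-1100, 10-100, 10-111*, 100-00*, 100-01*, 100-10*, 1000-0*, 10000-*, 1001-0*, 1001-1*, 10010-*, 10011-*, 1111-0, 11110-*
[col 2] -0-111, -00-00*, -00-01*, -0000-*, -001-1, -0010-*, -1110-, 0-0-00, 00-1-1, 000-0-*, 010--0, 100--0, 100-0-*, 1001--
[col 3] -00-0-
Prime implicants: -0-111, -00-0-, -001-1, -11011, -1110-, 0-0-00, 0-1011, 0-1101, 00-000, 00-1-1, 001-11, 00111-, 01-010, 01-100, 010--0, 01101-, 1-1100, 10-100, 100--0, 1001--, 1111-0
PI chart (minterm → PIs covering it):
  0 | -00-0-,0-0-00,00-000
  1 | -00-0-  (sole → essential)
  4 | -00-0-,0-0-00
  5 | -00-0-,-001-1,00-1-1
  7 | -0-111,-001-1,00-1-1
  8 | 00-000  (sole → essential)
  11 | 0-1011,001-11
  13 | 0-1101,00-1-1
  14 | 00111-  (sole → essential)
  15 | -0-111,00-1-1,001-11,00111-
  16 | 0-0-00,010--0
  20 | 0-0-00,01-100,010--0
  22 | 010--0  (sole → essential)
  26 | 01-010,01101-
  27 | -11011,0-1011,01101-
  28 | -1110-,01-100
  29 | -1110-,0-1101
  32 | -00-0-,100--0
  33 | -00-0-  (sole → essential)
  36 | -00-0-,10-100,100--0,1001--
  37 | -00-0-,-001-1,1001--
  38 | 100--0,1001--
  39 | -0-111,-001-1,1001--
  44 | 1-1100,10-100
  47 | -0-111  (sole → essential)
  59 | -11011  (sole → essential)
  60 | -1110-,1-1100,1111-0
  61 | -1110-  (sole → essential)
  62 | 1111-0  (sole → essential)
Essential prime implicants: -0-111, -00-0-, -11011, -1110-, 00-000, 00111-, 010--0, 1111-0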